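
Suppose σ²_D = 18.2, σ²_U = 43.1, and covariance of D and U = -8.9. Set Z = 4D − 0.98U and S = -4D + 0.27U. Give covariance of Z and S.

covariance of Z and S = -347.10426

By bilinearity, covariance of Z and S = ac·σ²_D + bd·σ²_U + (ad+bc)·covariance of D and U, with a=4, b=-0.98, c=-4, d=0.27.
ac·σ²_D = 4·(-4)·18.2 = -291.2
bd·σ²_U = (-0.98)·0.27·43.1 = -11.40426
(ad+bc)·covariance of D and U = (5)·(-8.9) = -44.5
covariance of Z and S = -291.2 + (-11.40426) + (-44.5) = -347.10426.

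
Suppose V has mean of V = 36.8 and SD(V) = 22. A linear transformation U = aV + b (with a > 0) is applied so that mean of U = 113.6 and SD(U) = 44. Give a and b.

a = 2, b = 40

SD(U) = a·SD(V) (a > 0), so a = 44/22 = 2.
mean of U = a·mean of V + b, so b = 113.6 − 2·36.8 = 40.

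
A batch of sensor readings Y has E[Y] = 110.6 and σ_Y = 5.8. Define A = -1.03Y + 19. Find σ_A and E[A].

A = -1.03Y + 19 is linear with a = -1.03, b = 19.
σ_A = |a|·σ_Y = |-1.03|·5.8 = 5.974.
E[A] = a·E[Y] + b = (-1.03)·110.6 + 19 = -94.918.

σ_A = 5.974, E[A] = -94.918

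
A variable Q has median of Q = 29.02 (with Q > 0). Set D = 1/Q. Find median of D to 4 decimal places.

median of D = 0.0345

1/Q is monotone on this domain, so median of D = 1/(29.02) ≈ 0.0345.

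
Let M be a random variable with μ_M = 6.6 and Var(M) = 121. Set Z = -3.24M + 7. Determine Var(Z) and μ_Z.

Z = -3.24M + 7 is linear with a = -3.24, b = 7.
Var(Z) = a²·Var(M) = (-3.24)²·121 = 1270.2096 (the additive constant 7 does not affect variance).
μ_Z = a·μ_M + b = (-3.24)·6.6 + 7 = -14.384.

Var(Z) = 1270.2096, μ_Z = -14.384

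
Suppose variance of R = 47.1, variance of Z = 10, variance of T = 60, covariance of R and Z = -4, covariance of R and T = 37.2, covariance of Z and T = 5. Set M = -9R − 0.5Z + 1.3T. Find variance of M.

variance of M = a²·variance of R + b²·variance of Z + c²·variance of T + 2ab·covariance of R and Z + 2ac·covariance of R and T + 2bc·covariance of Z and T, with a = -9, b = -0.5, c = 1.3.
= 3815.1 + 2.5 + 101.4 + (-36) + (-870.48) + (-6.5)
= 3006.02.

variance of M = 3006.02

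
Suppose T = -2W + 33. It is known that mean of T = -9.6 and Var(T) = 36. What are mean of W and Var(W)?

From T = -2W + 33: mean of T = a·mean of W + b, so mean of W = (mean of T − b)/a = (-9.6 − 33)/(-2) = 21.3.
Var(T) = a²·Var(W), so Var(W) = 36/(-2)² = 9.

mean of W = 21.3, Var(W) = 9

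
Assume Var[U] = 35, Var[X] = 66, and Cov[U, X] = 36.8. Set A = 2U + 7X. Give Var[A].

Var[A] = 4404.4

Var[A] = a²·Var[U] + b²·Var[X] + 2ab·Cov[U, X] with a = 2, b = 7.
= 2²·35 + 7²·66 + 2·2·7·36.8
= 140 + 3234 + 1030.4 = 4404.4.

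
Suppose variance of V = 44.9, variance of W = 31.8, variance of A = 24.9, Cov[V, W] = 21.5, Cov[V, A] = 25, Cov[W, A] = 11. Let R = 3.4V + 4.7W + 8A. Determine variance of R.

variance of R = a²·variance of V + b²·variance of W + c²·variance of A + 2ab·Cov[V, W] + 2ac·Cov[V, A] + 2bc·Cov[W, A], with a = 3.4, b = 4.7, c = 8.
= 519.044 + 702.462 + 1593.6 + 687.14 + 1360 + 827.2
= 5689.446.

variance of R = 5689.446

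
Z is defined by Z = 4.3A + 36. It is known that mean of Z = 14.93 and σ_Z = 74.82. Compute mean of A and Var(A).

From Z = 4.3A + 36: mean of Z = a·mean of A + b, so mean of A = (mean of Z − b)/a = (14.93 − 36)/4.3 = -4.9.
Var(Z) = 74.82² = 5598.0324.
Var(Z) = a²·Var(A), so Var(A) = 5598.0324/4.3² = 302.76.

mean of A = -4.9, Var(A) = 302.76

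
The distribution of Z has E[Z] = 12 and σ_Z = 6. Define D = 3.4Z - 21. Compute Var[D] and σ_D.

D = 3.4Z - 21 is linear with a = 3.4, b = -21.
Var[Z] = 6² = 36.
Var[D] = a²·Var[Z] = 3.4²·36 = 416.16 (the additive constant -21 does not affect variance).
σ_D = |a|·σ_Z = |3.4|·6 = 20.4.

Var[D] = 416.16, σ_D = 20.4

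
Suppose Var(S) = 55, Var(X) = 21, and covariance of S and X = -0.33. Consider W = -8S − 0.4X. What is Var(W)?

Var(W) = a²·Var(S) + b²·Var(X) + 2ab·covariance of S and X with a = -8, b = -0.4.
= (-8)²·55 + (-0.4)²·21 + 2·(-8)·(-0.4)·(-0.33)
= 3520 + 3.36 + (-2.112) = 3521.248.

Var(W) = 3521.248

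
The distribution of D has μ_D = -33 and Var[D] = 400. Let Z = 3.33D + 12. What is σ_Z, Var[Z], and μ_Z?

σ_Z = 66.6, Var[Z] = 4435.56, μ_Z = -97.89

Z = 3.33D + 12 is linear with a = 3.33, b = 12.
σ_D = √400 = 20.
σ_Z = |a|·σ_D = |3.33|·20 = 66.6.
Var[Z] = a²·Var[D] = 3.33²·400 = 4435.56 (the additive constant 12 does not affect variance).
μ_Z = a·μ_D + b = 3.33·(-33) + 12 = -97.89.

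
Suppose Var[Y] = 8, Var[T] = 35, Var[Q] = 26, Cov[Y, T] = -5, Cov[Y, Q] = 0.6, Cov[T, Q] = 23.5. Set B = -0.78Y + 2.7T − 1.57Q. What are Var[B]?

Var[B] = 147.40112

Var[B] = a²·Var[Y] + b²·Var[T] + c²·Var[Q] + 2ab·Cov[Y, T] + 2ac·Cov[Y, Q] + 2bc·Cov[T, Q], with a = -0.78, b = 2.7, c = -1.57.
= 4.8672 + 255.15 + 64.0874 + 21.06 + 1.46952 + (-199.233)
= 147.40112.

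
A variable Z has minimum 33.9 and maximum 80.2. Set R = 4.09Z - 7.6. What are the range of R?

Range(R) = 189.367

Range of Z = 80.2 − 33.9 = 46.3.
Range(R) = |a|·Range(Z) = |4.09|·46.3 = 189.367.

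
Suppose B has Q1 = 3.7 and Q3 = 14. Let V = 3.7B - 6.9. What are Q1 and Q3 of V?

Q1(V) = 6.79, Q3(V) = 44.9

a = 3.7 > 0: Q1(V) = a·Q1(B)+b = 6.79, Q3(V) = a·Q3(B)+b = 44.9.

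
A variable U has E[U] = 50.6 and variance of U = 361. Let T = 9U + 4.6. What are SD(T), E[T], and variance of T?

SD(T) = 171, E[T] = 460, variance of T = 29241

T = 9U + 4.6 is linear with a = 9, b = 4.6.
SD(U) = √361 = 19.
SD(T) = |a|·SD(U) = |9|·19 = 171.
E[T] = a·E[U] + b = 9·50.6 + 4.6 = 460.
variance of T = a²·variance of U = 9²·361 = 29241 (the additive constant 4.6 does not affect variance).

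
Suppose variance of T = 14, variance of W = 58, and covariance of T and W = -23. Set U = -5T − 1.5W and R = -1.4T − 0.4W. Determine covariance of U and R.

covariance of U and R = 38.5

By bilinearity, covariance of U and R = ac·variance of T + bd·variance of W + (ad+bc)·covariance of T and W, with a=-5, b=-1.5, c=-1.4, d=-0.4.
ac·variance of T = (-5)·(-1.4)·14 = 98
bd·variance of W = (-1.5)·(-0.4)·58 = 34.8
(ad+bc)·covariance of T and W = (4.1)·(-23) = -94.3
covariance of U and R = 98 + 34.8 + (-94.3) = 38.5.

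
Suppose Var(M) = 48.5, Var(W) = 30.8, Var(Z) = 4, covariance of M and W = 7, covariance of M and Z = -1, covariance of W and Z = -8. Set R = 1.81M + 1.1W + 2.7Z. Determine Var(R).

Var(R) = a²·Var(M) + b²·Var(W) + c²·Var(Z) + 2ab·covariance of M and W + 2ac·covariance of M and Z + 2bc·covariance of W and Z, with a = 1.81, b = 1.1, c = 2.7.
= 158.89085 + 37.268 + 29.16 + 27.874 + (-9.774) + (-47.52)
= 195.89885.

Var(R) = 195.89885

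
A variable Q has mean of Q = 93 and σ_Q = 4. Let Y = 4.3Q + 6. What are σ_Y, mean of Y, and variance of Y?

σ_Y = 17.2, mean of Y = 405.9, variance of Y = 295.84

Y = 4.3Q + 6 is linear with a = 4.3, b = 6.
σ_Y = |a|·σ_Q = |4.3|·4 = 17.2.
mean of Y = a·mean of Q + b = 4.3·93 + 6 = 405.9.
variance of Q = 4² = 16.
variance of Y = a²·variance of Q = 4.3²·16 = 295.84 (the additive constant 6 does not affect variance).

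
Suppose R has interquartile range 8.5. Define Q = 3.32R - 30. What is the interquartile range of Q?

IQR(Q) = 28.22

Under Q = aR + b, IQR(Q) = |a|·IQR(R) = |3.32|·8.5 = 28.22 (shifts cancel; spread scales by |a|).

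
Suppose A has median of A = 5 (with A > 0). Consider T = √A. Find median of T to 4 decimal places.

√A is monotone on this domain, so median of T = √(5) ≈ 2.2361.

median of T = 2.2361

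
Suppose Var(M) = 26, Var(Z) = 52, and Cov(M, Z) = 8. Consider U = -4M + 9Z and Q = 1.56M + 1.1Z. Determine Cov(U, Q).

By bilinearity, Cov(U, Q) = ac·Var(M) + bd·Var(Z) + (ad+bc)·Cov(M, Z), with a=-4, b=9, c=1.56, d=1.1.
ac·Var(M) = (-4)·1.56·26 = -162.24
bd·Var(Z) = 9·1.1·52 = 514.8
(ad+bc)·Cov(M, Z) = (9.64)·8 = 77.12
Cov(U, Q) = -162.24 + 514.8 + 77.12 = 429.68.

Cov(U, Q) = 429.68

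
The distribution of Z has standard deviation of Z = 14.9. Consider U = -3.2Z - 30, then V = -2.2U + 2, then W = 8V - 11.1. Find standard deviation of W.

standard deviation of U = |-3.2|·14.9 = 47.68.
standard deviation of V = |-2.2|·47.68 = 104.896.
standard deviation of W = |8|·104.896 = 839.168.

standard deviation of W = 839.168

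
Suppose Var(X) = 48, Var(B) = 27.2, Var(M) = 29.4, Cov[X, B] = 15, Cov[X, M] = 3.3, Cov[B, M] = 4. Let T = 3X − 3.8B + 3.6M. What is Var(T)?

Var(T) = a²·Var(X) + b²·Var(B) + c²·Var(M) + 2ab·Cov[X, B] + 2ac·Cov[X, M] + 2bc·Cov[B, M], with a = 3, b = -3.8, c = 3.6.
= 432 + 392.768 + 381.024 + (-342) + 71.28 + (-109.44)
= 825.632.

Var(T) = 825.632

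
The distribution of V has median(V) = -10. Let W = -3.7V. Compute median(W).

median(W) = 37

A linear map preserves order up to sign, so median(W) = a·median(V) + b = (-3.7)·(-10) = 37.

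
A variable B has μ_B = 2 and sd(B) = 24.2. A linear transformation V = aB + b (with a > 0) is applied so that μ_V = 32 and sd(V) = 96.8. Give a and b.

a = 4, b = 24

sd(V) = a·sd(B) (a > 0), so a = 96.8/24.2 = 4.
μ_V = a·μ_B + b, so b = 32 − 4·2 = 24.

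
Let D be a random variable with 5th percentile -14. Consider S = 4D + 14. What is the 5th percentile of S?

Since a = 4 > 0 the transformation is increasing, so the 5th percentile of S = a·(P_{5} of D) + b = 4·(-14) + 14 = -42.

5th percentile of S = -42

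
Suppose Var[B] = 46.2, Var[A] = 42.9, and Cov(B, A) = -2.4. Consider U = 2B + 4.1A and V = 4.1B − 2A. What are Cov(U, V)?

By bilinearity, Cov(U, V) = ac·Var[B] + bd·Var[A] + (ad+bc)·Cov(B, A), with a=2, b=4.1, c=4.1, d=-2.
ac·Var[B] = 2·4.1·46.2 = 378.84
bd·Var[A] = 4.1·(-2)·42.9 = -351.78
(ad+bc)·Cov(B, A) = (12.81)·(-2.4) = -30.744
Cov(U, V) = 378.84 + (-351.78) + (-30.744) = -3.684.

Cov(U, V) = -3.684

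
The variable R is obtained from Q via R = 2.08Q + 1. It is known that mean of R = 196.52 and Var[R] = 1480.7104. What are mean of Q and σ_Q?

From R = 2.08Q + 1: mean of R = a·mean of Q + b, so mean of Q = (mean of R − b)/a = (196.52 − 1)/2.08 = 94.
σ_R = √1480.7104 = 38.48.
σ_R = |a|·σ_Q, so σ_Q = 38.48/|2.08| = 18.5.

mean of Q = 94, σ_Q = 18.5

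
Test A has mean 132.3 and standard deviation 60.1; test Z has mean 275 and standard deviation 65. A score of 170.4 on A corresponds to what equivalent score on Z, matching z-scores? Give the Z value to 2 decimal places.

z = (170.4 − 132.3)/60.1 ≈ 0.6339.
Z = 275 + z·65 = 275 + (170.4 − 132.3)·65/60.1 ≈ 316.21.

Z = 316.21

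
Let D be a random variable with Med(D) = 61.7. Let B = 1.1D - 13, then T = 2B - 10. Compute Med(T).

Med(T) = 99.74

Med(B) = 1.1·61.7 + (-13) = 54.87.
Med(T) = 2·54.87 + (-10) = 99.74.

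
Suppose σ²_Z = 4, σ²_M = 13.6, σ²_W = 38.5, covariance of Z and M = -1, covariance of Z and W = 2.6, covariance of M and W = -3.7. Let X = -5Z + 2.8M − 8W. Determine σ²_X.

σ²_X = a²·σ²_Z + b²·σ²_M + c²·σ²_W + 2ab·covariance of Z and M + 2ac·covariance of Z and W + 2bc·covariance of M and W, with a = -5, b = 2.8, c = -8.
= 100 + 106.624 + 2464 + 28 + 208 + 165.76
= 3072.384.

σ²_X = 3072.384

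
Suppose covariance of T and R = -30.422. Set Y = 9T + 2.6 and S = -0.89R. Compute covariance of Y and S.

covariance of Y and S = 243.68022

covariance of Y and S = a·c·covariance of T and R = 9·(-0.89)·(-30.422) = 243.68022. Additive constants drop out.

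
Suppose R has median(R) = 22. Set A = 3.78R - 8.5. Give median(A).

median(A) = 74.66

A linear map preserves order up to sign, so median(A) = a·median(R) + b = 3.78·22 + (-8.5) = 74.66.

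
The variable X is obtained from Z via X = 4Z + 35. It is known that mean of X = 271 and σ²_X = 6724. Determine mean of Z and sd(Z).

From X = 4Z + 35: mean of X = a·mean of Z + b, so mean of Z = (mean of X − b)/a = (271 − 35)/4 = 59.
sd(X) = √6724 = 82.
sd(X) = |a|·sd(Z), so sd(Z) = 82/|4| = 20.5.

mean of Z = 59, sd(Z) = 20.5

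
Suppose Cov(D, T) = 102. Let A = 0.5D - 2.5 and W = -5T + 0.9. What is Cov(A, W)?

Cov(A, W) = a·c·Cov(D, T) = 0.5·(-5)·102 = -255. Additive constants drop out.

Cov(A, W) = -255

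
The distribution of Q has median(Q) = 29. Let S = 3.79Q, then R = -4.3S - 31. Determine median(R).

median(S) = 3.79·29 = 109.91.
median(R) = (-4.3)·109.91 + (-31) = -503.613.

median(R) = -503.613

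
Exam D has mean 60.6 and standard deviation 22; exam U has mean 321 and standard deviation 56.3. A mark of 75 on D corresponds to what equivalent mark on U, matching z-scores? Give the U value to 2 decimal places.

U = 357.85

z = (75 − 60.6)/22 ≈ 0.6545.
U = 321 + z·56.3 = 321 + (75 − 60.6)·56.3/22 ≈ 357.85.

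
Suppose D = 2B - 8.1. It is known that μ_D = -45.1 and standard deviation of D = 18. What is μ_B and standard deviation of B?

μ_B = -18.5, standard deviation of B = 9

From D = 2B - 8.1: μ_D = a·μ_B + b, so μ_B = (μ_D − b)/a = (-45.1 − (-8.1))/2 = -18.5.
standard deviation of D = |a|·standard deviation of B, so standard deviation of B = 18/|2| = 9.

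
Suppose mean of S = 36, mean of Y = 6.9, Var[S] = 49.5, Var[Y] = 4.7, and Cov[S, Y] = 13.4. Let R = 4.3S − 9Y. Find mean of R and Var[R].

mean of R = 4.3·mean of S + (-9)·mean of Y = 4.3·36 + (-9)·6.9 = 92.7.
Var[R] = a²·Var[S] + b²·Var[Y] + 2ab·Cov[S, Y] with a = 4.3, b = -9.
= 4.3²·49.5 + (-9)²·4.7 + 2·4.3·(-9)·13.4
= 915.255 + 380.7 + (-1037.16) = 258.795.

mean of R = 92.7, Var[R] = 258.795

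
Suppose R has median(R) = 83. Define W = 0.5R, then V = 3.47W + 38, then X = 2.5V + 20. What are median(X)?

median(W) = 0.5·83 = 41.5.
median(V) = 3.47·41.5 + 38 = 182.005.
median(X) = 2.5·182.005 + 20 = 475.0125.

median(X) = 475.0125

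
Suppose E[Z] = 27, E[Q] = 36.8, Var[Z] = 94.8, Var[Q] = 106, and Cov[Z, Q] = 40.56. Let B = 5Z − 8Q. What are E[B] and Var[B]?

E[B] = -159.4, Var[B] = 5909.2

E[B] = 5·E[Z] + (-8)·E[Q] = 5·27 + (-8)·36.8 = -159.4.
Var[B] = a²·Var[Z] + b²·Var[Q] + 2ab·Cov[Z, Q] with a = 5, b = -8.
= 5²·94.8 + (-8)²·106 + 2·5·(-8)·40.56
= 2370 + 6784 + (-3244.8) = 5909.2.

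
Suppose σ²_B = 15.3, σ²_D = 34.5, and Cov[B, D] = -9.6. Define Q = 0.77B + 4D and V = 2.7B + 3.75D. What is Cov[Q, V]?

By bilinearity, Cov[Q, V] = ac·σ²_B + bd·σ²_D + (ad+bc)·Cov[B, D], with a=0.77, b=4, c=2.7, d=3.75.
ac·σ²_B = 0.77·2.7·15.3 = 31.8087
bd·σ²_D = 4·3.75·34.5 = 517.5
(ad+bc)·Cov[B, D] = (13.6875)·(-9.6) = -131.4
Cov[Q, V] = 31.8087 + 517.5 + (-131.4) = 417.9087.

Cov[Q, V] = 417.9087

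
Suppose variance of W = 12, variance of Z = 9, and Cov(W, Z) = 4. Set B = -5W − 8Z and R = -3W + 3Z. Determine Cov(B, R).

Cov(B, R) = 0

By bilinearity, Cov(B, R) = ac·variance of W + bd·variance of Z + (ad+bc)·Cov(W, Z), with a=-5, b=-8, c=-3, d=3.
ac·variance of W = (-5)·(-3)·12 = 180
bd·variance of Z = (-8)·3·9 = -216
(ad+bc)·Cov(W, Z) = (9)·4 = 36
Cov(B, R) = 180 + (-216) + 36 = 0.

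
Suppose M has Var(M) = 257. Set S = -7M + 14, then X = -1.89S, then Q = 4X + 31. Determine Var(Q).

Var(S) = (-7)²·257 = 12593.
Var(X) = (-1.89)²·12593 = 44983.4553.
Var(Q) = 4²·44983.4553 = 719735.2848.

Var(Q) = 719735.2848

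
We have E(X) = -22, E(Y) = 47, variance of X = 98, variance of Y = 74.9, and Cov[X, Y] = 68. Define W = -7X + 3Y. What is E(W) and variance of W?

E(W) = (-7)·E(X) + 3·E(Y) = (-7)·(-22) + 3·47 = 295.
variance of W = a²·variance of X + b²·variance of Y + 2ab·Cov[X, Y] with a = -7, b = 3.
= (-7)²·98 + 3²·74.9 + 2·(-7)·3·68
= 4802 + 674.1 + (-2856) = 2620.1.

E(W) = 295, variance of W = 2620.1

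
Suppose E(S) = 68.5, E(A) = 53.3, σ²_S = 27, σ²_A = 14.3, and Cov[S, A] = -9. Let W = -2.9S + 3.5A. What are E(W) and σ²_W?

E(W) = (-2.9)·E(S) + 3.5·E(A) = (-2.9)·68.5 + 3.5·53.3 = -12.1.
σ²_W = a²·σ²_S + b²·σ²_A + 2ab·Cov[S, A] with a = -2.9, b = 3.5.
= (-2.9)²·27 + 3.5²·14.3 + 2·(-2.9)·3.5·(-9)
= 227.07 + 175.175 + 182.7 = 584.945.

E(W) = -12.1, σ²_W = 584.945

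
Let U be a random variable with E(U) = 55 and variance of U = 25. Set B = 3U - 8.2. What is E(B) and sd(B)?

E(B) = 156.8, sd(B) = 15

B = 3U - 8.2 is linear with a = 3, b = -8.2.
E(B) = a·E(U) + b = 3·55 + (-8.2) = 156.8.
sd(U) = √25 = 5.
sd(B) = |a|·sd(U) = |3|·5 = 15.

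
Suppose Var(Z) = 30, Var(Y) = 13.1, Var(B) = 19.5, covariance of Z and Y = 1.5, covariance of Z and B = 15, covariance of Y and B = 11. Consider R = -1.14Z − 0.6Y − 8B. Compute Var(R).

Var(R) = a²·Var(Z) + b²·Var(Y) + c²·Var(B) + 2ab·covariance of Z and Y + 2ac·covariance of Z and B + 2bc·covariance of Y and B, with a = -1.14, b = -0.6, c = -8.
= 38.988 + 4.716 + 1248 + 2.052 + 273.6 + 105.6
= 1672.956.

Var(R) = 1672.956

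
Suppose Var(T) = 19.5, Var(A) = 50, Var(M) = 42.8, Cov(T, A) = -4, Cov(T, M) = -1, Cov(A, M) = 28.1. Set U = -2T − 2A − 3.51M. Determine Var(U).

Var(U) = 1153.78428

Var(U) = a²·Var(T) + b²·Var(A) + c²·Var(M) + 2ab·Cov(T, A) + 2ac·Cov(T, M) + 2bc·Cov(A, M), with a = -2, b = -2, c = -3.51.
= 78 + 200 + 527.30028 + (-32) + (-14.04) + 394.524
= 1153.78428.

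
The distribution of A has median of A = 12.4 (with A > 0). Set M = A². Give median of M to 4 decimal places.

A² is monotone on this domain, so median of M = square(12.4) = 153.76.

median of M = 153.76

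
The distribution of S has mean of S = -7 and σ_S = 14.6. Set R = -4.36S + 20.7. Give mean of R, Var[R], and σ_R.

R = -4.36S + 20.7 is linear with a = -4.36, b = 20.7.
mean of R = a·mean of S + b = (-4.36)·(-7) + 20.7 = 51.22.
Var[S] = 14.6² = 213.16.
Var[R] = a²·Var[S] = (-4.36)²·213.16 = 4052.086336 (the additive constant 20.7 does not affect variance).
σ_R = |a|·σ_S = |-4.36|·14.6 = 63.656.

mean of R = 51.22, Var[R] = 4052.086336, σ_R = 63.656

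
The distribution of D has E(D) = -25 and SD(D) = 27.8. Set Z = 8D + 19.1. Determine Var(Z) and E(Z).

Var(Z) = 49461.76, E(Z) = -180.9

Z = 8D + 19.1 is linear with a = 8, b = 19.1.
Var(D) = 27.8² = 772.84.
Var(Z) = a²·Var(D) = 8²·772.84 = 49461.76 (the additive constant 19.1 does not affect variance).
E(Z) = a·E(D) + b = 8·(-25) + 19.1 = -180.9.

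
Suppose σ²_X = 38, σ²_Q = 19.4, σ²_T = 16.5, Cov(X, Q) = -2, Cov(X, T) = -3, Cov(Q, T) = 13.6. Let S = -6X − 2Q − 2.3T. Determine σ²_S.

σ²_S = 1527.205

σ²_S = a²·σ²_X + b²·σ²_Q + c²·σ²_T + 2ab·Cov(X, Q) + 2ac·Cov(X, T) + 2bc·Cov(Q, T), with a = -6, b = -2, c = -2.3.
= 1368 + 77.6 + 87.285 + (-48) + (-82.8) + 125.12
= 1527.205.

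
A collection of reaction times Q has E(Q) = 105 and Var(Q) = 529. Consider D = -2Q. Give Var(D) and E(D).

Var(D) = 2116, E(D) = -210

D = -2Q is linear with a = -2, b = 0.
Var(D) = a²·Var(Q) = (-2)²·529 = 2116.
E(D) = a·E(Q) + b = (-2)·105 = -210.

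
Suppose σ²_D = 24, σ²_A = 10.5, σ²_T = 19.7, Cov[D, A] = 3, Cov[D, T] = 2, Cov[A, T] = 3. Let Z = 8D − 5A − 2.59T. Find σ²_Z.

σ²_Z = a²·σ²_D + b²·σ²_A + c²·σ²_T + 2ab·Cov[D, A] + 2ac·Cov[D, T] + 2bc·Cov[A, T], with a = 8, b = -5, c = -2.59.
= 1536 + 262.5 + 132.14957 + (-240) + (-82.88) + 77.7
= 1685.46957.

σ²_Z = 1685.46957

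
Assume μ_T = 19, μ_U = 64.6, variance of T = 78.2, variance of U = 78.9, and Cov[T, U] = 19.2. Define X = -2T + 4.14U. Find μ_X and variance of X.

μ_X = (-2)·μ_T + 4.14·μ_U = (-2)·19 + 4.14·64.6 = 229.444.
variance of X = a²·variance of T + b²·variance of U + 2ab·Cov[T, U] with a = -2, b = 4.14.
= (-2)²·78.2 + 4.14²·78.9 + 2·(-2)·4.14·19.2
= 312.8 + 1352.31444 + (-317.952) = 1347.16244.

μ_X = 229.444, variance of X = 1347.16244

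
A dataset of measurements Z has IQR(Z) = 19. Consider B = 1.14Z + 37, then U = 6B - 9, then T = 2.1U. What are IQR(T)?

IQR(T) = 272.916

IQR(B) = |1.14|·19 = 21.66.
IQR(U) = |6|·21.66 = 129.96.
IQR(T) = |2.1|·129.96 = 272.916.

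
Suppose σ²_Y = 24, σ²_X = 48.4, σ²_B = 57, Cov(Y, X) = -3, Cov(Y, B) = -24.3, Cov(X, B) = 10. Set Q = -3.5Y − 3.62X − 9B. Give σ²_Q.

σ²_Q = 4589.93296

σ²_Q = a²·σ²_Y + b²·σ²_X + c²·σ²_B + 2ab·Cov(Y, X) + 2ac·Cov(Y, B) + 2bc·Cov(X, B), with a = -3.5, b = -3.62, c = -9.
= 294 + 634.25296 + 4617 + (-76.02) + (-1530.9) + 651.6
= 4589.93296.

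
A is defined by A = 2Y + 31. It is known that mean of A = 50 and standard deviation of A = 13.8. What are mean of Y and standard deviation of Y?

mean of Y = 9.5, standard deviation of Y = 6.9

From A = 2Y + 31: mean of A = a·mean of Y + b, so mean of Y = (mean of A − b)/a = (50 − 31)/2 = 9.5.
standard deviation of A = |a|·standard deviation of Y, so standard deviation of Y = 13.8/|2| = 6.9.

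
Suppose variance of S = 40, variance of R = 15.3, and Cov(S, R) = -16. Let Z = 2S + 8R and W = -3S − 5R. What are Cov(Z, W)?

By bilinearity, Cov(Z, W) = ac·variance of S + bd·variance of R + (ad+bc)·Cov(S, R), with a=2, b=8, c=-3, d=-5.
ac·variance of S = 2·(-3)·40 = -240
bd·variance of R = 8·(-5)·15.3 = -612
(ad+bc)·Cov(S, R) = (-34)·(-16) = 544
Cov(Z, W) = -240 + (-612) + 544 = -308.

Cov(Z, W) = -308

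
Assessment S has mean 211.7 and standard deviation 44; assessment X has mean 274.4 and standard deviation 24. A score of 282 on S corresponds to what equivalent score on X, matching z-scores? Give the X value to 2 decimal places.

z = (282 − 211.7)/44 ≈ 1.5977.
X = 274.4 + z·24 = 274.4 + (282 − 211.7)·24/44 ≈ 312.75.

X = 312.75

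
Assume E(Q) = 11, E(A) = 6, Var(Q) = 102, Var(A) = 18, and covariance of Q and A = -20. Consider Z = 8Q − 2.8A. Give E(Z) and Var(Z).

E(Z) = 71.2, Var(Z) = 7565.12

E(Z) = 8·E(Q) + (-2.8)·E(A) = 8·11 + (-2.8)·6 = 71.2.
Var(Z) = a²·Var(Q) + b²·Var(A) + 2ab·covariance of Q and A with a = 8, b = -2.8.
= 8²·102 + (-2.8)²·18 + 2·8·(-2.8)·(-20)
= 6528 + 141.12 + 896 = 7565.12.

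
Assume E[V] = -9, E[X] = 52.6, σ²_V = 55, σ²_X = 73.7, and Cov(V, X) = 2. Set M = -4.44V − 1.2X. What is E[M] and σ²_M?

E[M] = (-4.44)·E[V] + (-1.2)·E[X] = (-4.44)·(-9) + (-1.2)·52.6 = -23.16.
σ²_M = a²·σ²_V + b²·σ²_X + 2ab·Cov(V, X) with a = -4.44, b = -1.2.
= (-4.44)²·55 + (-1.2)²·73.7 + 2·(-4.44)·(-1.2)·2
= 1084.248 + 106.128 + 21.312 = 1211.688.

E[M] = -23.16, σ²_M = 1211.688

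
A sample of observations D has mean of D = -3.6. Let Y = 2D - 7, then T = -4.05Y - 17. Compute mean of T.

mean of Y = 2·(-3.6) + (-7) = -14.2.
mean of T = (-4.05)·(-14.2) + (-17) = 40.51.

mean of T = 40.51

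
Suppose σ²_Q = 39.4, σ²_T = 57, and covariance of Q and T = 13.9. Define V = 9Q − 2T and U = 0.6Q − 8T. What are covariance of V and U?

By bilinearity, covariance of V and U = ac·σ²_Q + bd·σ²_T + (ad+bc)·covariance of Q and T, with a=9, b=-2, c=0.6, d=-8.
ac·σ²_Q = 9·0.6·39.4 = 212.76
bd·σ²_T = (-2)·(-8)·57 = 912
(ad+bc)·covariance of Q and T = (-73.2)·13.9 = -1017.48
covariance of V and U = 212.76 + 912 + (-1017.48) = 107.28.

covariance of V and U = 107.28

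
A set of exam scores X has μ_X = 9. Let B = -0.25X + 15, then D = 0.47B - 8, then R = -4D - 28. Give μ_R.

μ_B = (-0.25)·9 + 15 = 12.75.
μ_D = 0.47·12.75 + (-8) = -2.0075.
μ_R = (-4)·(-2.0075) + (-28) = -19.97.

μ_R = -19.97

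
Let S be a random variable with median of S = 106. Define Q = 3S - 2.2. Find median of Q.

median of Q = 315.8

A linear map preserves order up to sign, so median of Q = a·median of S + b = 3·106 + (-2.2) = 315.8.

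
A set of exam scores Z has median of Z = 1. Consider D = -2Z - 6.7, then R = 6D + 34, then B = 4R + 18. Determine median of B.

median of D = (-2)·1 + (-6.7) = -8.7.
median of R = 6·(-8.7) + 34 = -18.2.
median of B = 4·(-18.2) + 18 = -54.8.

median of B = -54.8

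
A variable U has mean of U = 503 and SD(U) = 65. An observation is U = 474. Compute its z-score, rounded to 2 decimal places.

z = (U − mean of U) / SD(U) = (474 − 503) / 65 ≈ -0.45.

z = -0.45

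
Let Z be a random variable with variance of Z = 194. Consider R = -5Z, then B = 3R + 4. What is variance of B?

variance of R = (-5)²·194 = 4850.
variance of B = 3²·4850 = 43650.

variance of B = 43650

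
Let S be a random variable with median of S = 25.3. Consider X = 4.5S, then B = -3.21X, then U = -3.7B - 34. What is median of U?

median of X = 4.5·25.3 = 113.85.
median of B = (-3.21)·113.85 = -365.4585.
median of U = (-3.7)·(-365.4585) + (-34) = 1318.19645.

median of U = 1318.19645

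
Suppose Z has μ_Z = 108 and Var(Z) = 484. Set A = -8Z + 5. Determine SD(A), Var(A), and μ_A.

A = -8Z + 5 is linear with a = -8, b = 5.
SD(Z) = √484 = 22.
SD(A) = |a|·SD(Z) = |-8|·22 = 176.
Var(A) = a²·Var(Z) = (-8)²·484 = 30976 (the additive constant 5 does not affect variance).
μ_A = a·μ_Z + b = (-8)·108 + 5 = -859.

SD(A) = 176, Var(A) = 30976, μ_A = -859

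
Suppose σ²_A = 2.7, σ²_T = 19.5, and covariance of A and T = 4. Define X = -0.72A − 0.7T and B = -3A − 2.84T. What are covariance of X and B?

covariance of X and B = 61.1772

By bilinearity, covariance of X and B = ac·σ²_A + bd·σ²_T + (ad+bc)·covariance of A and T, with a=-0.72, b=-0.7, c=-3, d=-2.84.
ac·σ²_A = (-0.72)·(-3)·2.7 = 5.832
bd·σ²_T = (-0.7)·(-2.84)·19.5 = 38.766
(ad+bc)·covariance of A and T = (4.1448)·4 = 16.5792
covariance of X and B = 5.832 + 38.766 + 16.5792 = 61.1772.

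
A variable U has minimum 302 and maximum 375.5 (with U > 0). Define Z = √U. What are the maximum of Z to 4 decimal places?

max(Z) = 19.3778

√U is increasing on this domain, so max(Z) comes from max(U) = 375.5: max(Z) = √(375.5) ≈ 19.3778.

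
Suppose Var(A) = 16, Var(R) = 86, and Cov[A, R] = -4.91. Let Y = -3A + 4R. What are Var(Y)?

Var(Y) = a²·Var(A) + b²·Var(R) + 2ab·Cov[A, R] with a = -3, b = 4.
= (-3)²·16 + 4²·86 + 2·(-3)·4·(-4.91)
= 144 + 1376 + 117.84 = 1637.84.

Var(Y) = 1637.84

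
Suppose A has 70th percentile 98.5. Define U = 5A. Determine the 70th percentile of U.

70th percentile of U = 492.5

Since a = 5 > 0 the transformation is increasing, so the 70th percentile of U = a·(P_{70} of A) + b = 5·98.5 = 492.5.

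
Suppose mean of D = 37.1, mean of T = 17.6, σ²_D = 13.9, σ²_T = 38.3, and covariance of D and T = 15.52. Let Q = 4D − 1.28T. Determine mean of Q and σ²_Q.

mean of Q = 125.872, σ²_Q = 126.22592

mean of Q = 4·mean of D + (-1.28)·mean of T = 4·37.1 + (-1.28)·17.6 = 125.872.
σ²_Q = a²·σ²_D + b²·σ²_T + 2ab·covariance of D and T with a = 4, b = -1.28.
= 4²·13.9 + (-1.28)²·38.3 + 2·4·(-1.28)·15.52
= 222.4 + 62.75072 + (-158.9248) = 126.22592.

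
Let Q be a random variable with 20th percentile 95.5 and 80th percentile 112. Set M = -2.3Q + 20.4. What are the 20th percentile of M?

Since a = -2.3 < 0 the transformation is decreasing, reversing order: the 20th percentile of M corresponds to the 80th percentile of Q.
So P_{20}(M) = a·P_{80}(Q) + b = (-2.3)·112 + 20.4 = -237.2.

20th percentile of M = -237.2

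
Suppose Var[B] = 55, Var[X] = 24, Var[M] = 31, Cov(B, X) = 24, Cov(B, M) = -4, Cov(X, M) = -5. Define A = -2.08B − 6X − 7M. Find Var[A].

Var[A] = a²·Var[B] + b²·Var[X] + c²·Var[M] + 2ab·Cov(B, X) + 2ac·Cov(B, M) + 2bc·Cov(X, M), with a = -2.08, b = -6, c = -7.
= 237.952 + 864 + 1519 + 599.04 + (-116.48) + (-420)
= 2683.512.

Var[A] = 2683.512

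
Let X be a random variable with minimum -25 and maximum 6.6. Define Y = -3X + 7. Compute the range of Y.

Range(Y) = 94.8

Range of X = 6.6 − (-25) = 31.6.
Range(Y) = |a|·Range(X) = |-3|·31.6 = 94.8.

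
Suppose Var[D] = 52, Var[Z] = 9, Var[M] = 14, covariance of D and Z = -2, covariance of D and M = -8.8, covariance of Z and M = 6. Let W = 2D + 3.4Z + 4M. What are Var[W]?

Var[W] = 531.24

Var[W] = a²·Var[D] + b²·Var[Z] + c²·Var[M] + 2ab·covariance of D and Z + 2ac·covariance of D and M + 2bc·covariance of Z and M, with a = 2, b = 3.4, c = 4.
= 208 + 104.04 + 224 + (-27.2) + (-140.8) + 163.2
= 531.24.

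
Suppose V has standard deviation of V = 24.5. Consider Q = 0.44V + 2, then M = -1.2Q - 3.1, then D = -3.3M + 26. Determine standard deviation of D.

standard deviation of Q = |0.44|·24.5 = 10.78.
standard deviation of M = |-1.2|·10.78 = 12.936.
standard deviation of D = |-3.3|·12.936 = 42.6888.

standard deviation of D = 42.6888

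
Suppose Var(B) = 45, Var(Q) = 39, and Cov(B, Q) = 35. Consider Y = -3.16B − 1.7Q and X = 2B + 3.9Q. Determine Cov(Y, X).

Cov(Y, X) = -1093.31

By bilinearity, Cov(Y, X) = ac·Var(B) + bd·Var(Q) + (ad+bc)·Cov(B, Q), with a=-3.16, b=-1.7, c=2, d=3.9.
ac·Var(B) = (-3.16)·2·45 = -284.4
bd·Var(Q) = (-1.7)·3.9·39 = -258.57
(ad+bc)·Cov(B, Q) = (-15.724)·35 = -550.34
Cov(Y, X) = -284.4 + (-258.57) + (-550.34) = -1093.31.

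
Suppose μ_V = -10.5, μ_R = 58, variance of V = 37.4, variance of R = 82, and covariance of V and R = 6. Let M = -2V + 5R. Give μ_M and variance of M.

μ_M = (-2)·μ_V + 5·μ_R = (-2)·(-10.5) + 5·58 = 311.
variance of M = a²·variance of V + b²·variance of R + 2ab·covariance of V and R with a = -2, b = 5.
= (-2)²·37.4 + 5²·82 + 2·(-2)·5·6
= 149.6 + 2050 + (-120) = 2079.6.

μ_M = 311, variance of M = 2079.6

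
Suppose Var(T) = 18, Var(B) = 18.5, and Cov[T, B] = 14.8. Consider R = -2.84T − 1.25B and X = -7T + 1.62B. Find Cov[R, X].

By bilinearity, Cov[R, X] = ac·Var(T) + bd·Var(B) + (ad+bc)·Cov[T, B], with a=-2.84, b=-1.25, c=-7, d=1.62.
ac·Var(T) = (-2.84)·(-7)·18 = 357.84
bd·Var(B) = (-1.25)·1.62·18.5 = -37.4625
(ad+bc)·Cov[T, B] = (4.1492)·14.8 = 61.40816
Cov[R, X] = 357.84 + (-37.4625) + 61.40816 = 381.78566.

Cov[R, X] = 381.78566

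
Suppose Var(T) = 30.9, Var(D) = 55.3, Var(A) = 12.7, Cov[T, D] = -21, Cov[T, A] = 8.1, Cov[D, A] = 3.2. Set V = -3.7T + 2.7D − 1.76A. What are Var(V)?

Var(V) = a²·Var(T) + b²·Var(D) + c²·Var(A) + 2ab·Cov[T, D] + 2ac·Cov[T, A] + 2bc·Cov[D, A], with a = -3.7, b = 2.7, c = -1.76.
= 423.021 + 403.137 + 39.33952 + 419.58 + 105.4944 + (-30.4128)
= 1360.15912.

Var(V) = 1360.15912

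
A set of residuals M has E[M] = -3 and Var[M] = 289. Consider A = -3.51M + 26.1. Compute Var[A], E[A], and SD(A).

Var[A] = 3560.5089, E[A] = 36.63, SD(A) = 59.67

A = -3.51M + 26.1 is linear with a = -3.51, b = 26.1.
Var[A] = a²·Var[M] = (-3.51)²·289 = 3560.5089 (the additive constant 26.1 does not affect variance).
E[A] = a·E[M] + b = (-3.51)·(-3) + 26.1 = 36.63.
SD(M) = √289 = 17.
SD(A) = |a|·SD(M) = |-3.51|·17 = 59.67.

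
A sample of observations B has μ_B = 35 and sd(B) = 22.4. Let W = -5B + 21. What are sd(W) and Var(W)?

W = -5B + 21 is linear with a = -5, b = 21.
sd(W) = |a|·sd(B) = |-5|·22.4 = 112.
Var(B) = 22.4² = 501.76.
Var(W) = a²·Var(B) = (-5)²·501.76 = 12544 (the additive constant 21 does not affect variance).

sd(W) = 112, Var(W) = 12544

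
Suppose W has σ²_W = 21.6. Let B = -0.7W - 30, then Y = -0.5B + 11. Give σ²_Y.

σ²_Y = 2.646

σ²_B = (-0.7)²·21.6 = 10.584.
σ²_Y = (-0.5)²·10.584 = 2.646.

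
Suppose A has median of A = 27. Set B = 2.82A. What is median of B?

A linear map preserves order up to sign, so median of B = a·median of A + b = 2.82·27 = 76.14.

median of B = 76.14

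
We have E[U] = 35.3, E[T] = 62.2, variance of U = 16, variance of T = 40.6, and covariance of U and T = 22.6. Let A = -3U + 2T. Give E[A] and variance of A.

E[A] = 18.5, variance of A = 35.2

E[A] = (-3)·E[U] + 2·E[T] = (-3)·35.3 + 2·62.2 = 18.5.
variance of A = a²·variance of U + b²·variance of T + 2ab·covariance of U and T with a = -3, b = 2.
= (-3)²·16 + 2²·40.6 + 2·(-3)·2·22.6
= 144 + 162.4 + (-271.2) = 35.2.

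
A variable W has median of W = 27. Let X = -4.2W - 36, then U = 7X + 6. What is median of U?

median of U = -1039.8

median of X = (-4.2)·27 + (-36) = -149.4.
median of U = 7·(-149.4) + 6 = -1039.8.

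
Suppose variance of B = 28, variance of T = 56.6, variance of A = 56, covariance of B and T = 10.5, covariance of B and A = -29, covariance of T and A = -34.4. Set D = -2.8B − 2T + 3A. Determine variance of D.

variance of D = 1967.52

variance of D = a²·variance of B + b²·variance of T + c²·variance of A + 2ab·covariance of B and T + 2ac·covariance of B and A + 2bc·covariance of T and A, with a = -2.8, b = -2, c = 3.
= 219.52 + 226.4 + 504 + 117.6 + 487.2 + 412.8
= 1967.52.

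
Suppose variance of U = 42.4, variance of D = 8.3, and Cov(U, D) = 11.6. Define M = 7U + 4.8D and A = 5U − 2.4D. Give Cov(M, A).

By bilinearity, Cov(M, A) = ac·variance of U + bd·variance of D + (ad+bc)·Cov(U, D), with a=7, b=4.8, c=5, d=-2.4.
ac·variance of U = 7·5·42.4 = 1484
bd·variance of D = 4.8·(-2.4)·8.3 = -95.616
(ad+bc)·Cov(U, D) = (7.2)·11.6 = 83.52
Cov(M, A) = 1484 + (-95.616) + 83.52 = 1471.904.

Cov(M, A) = 1471.904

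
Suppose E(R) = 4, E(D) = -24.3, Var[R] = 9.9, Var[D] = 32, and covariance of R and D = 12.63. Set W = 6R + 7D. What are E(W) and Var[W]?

E(W) = 6·E(R) + 7·E(D) = 6·4 + 7·(-24.3) = -146.1.
Var[W] = a²·Var[R] + b²·Var[D] + 2ab·covariance of R and D with a = 6, b = 7.
= 6²·9.9 + 7²·32 + 2·6·7·12.63
= 356.4 + 1568 + 1060.92 = 2985.32.

E(W) = -146.1, Var[W] = 2985.32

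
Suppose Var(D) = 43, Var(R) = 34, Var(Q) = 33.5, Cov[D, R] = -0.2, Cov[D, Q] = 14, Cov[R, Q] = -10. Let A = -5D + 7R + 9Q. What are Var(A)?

Var(A) = a²·Var(D) + b²·Var(R) + c²·Var(Q) + 2ab·Cov[D, R] + 2ac·Cov[D, Q] + 2bc·Cov[R, Q], with a = -5, b = 7, c = 9.
= 1075 + 1666 + 2713.5 + 14 + (-1260) + (-1260)
= 2948.5.

Var(A) = 2948.5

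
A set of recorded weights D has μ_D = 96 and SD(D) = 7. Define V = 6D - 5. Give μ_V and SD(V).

μ_V = 571, SD(V) = 42

V = 6D - 5 is linear with a = 6, b = -5.
μ_V = a·μ_D + b = 6·96 + (-5) = 571.
SD(V) = |a|·SD(D) = |6|·7 = 42.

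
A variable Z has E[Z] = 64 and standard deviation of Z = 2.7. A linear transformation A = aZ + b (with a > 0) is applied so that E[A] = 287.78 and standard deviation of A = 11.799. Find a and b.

a = 4.37, b = 8.1

standard deviation of A = a·standard deviation of Z (a > 0), so a = 11.799/2.7 = 4.37.
E[A] = a·E[Z] + b, so b = 287.78 − 4.37·64 = 8.1.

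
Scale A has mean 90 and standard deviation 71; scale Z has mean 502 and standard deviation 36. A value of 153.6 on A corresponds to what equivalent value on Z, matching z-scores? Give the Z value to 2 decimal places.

Z = 534.25

z = (153.6 − 90)/71 ≈ 0.8958.
Z = 502 + z·36 = 502 + (153.6 − 90)·36/71 ≈ 534.25.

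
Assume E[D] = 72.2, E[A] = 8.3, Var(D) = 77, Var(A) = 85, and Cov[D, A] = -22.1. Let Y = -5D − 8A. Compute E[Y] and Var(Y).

E[Y] = -427.4, Var(Y) = 5597

E[Y] = (-5)·E[D] + (-8)·E[A] = (-5)·72.2 + (-8)·8.3 = -427.4.
Var(Y) = a²·Var(D) + b²·Var(A) + 2ab·Cov[D, A] with a = -5, b = -8.
= (-5)²·77 + (-8)²·85 + 2·(-5)·(-8)·(-22.1)
= 1925 + 5440 + (-1768) = 5597.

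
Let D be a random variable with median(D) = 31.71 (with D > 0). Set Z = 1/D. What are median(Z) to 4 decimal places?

median(Z) = 0.0315

1/D is monotone on this domain, so median(Z) = 1/(31.71) ≈ 0.0315.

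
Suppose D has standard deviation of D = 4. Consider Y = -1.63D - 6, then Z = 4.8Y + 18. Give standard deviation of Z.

standard deviation of Z = 31.296

standard deviation of Y = |-1.63|·4 = 6.52.
standard deviation of Z = |4.8|·6.52 = 31.296.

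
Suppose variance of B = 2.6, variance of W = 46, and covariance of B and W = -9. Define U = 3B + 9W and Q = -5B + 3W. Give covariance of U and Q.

covariance of U and Q = 1527

By bilinearity, covariance of U and Q = ac·variance of B + bd·variance of W + (ad+bc)·covariance of B and W, with a=3, b=9, c=-5, d=3.
ac·variance of B = 3·(-5)·2.6 = -39
bd·variance of W = 9·3·46 = 1242
(ad+bc)·covariance of B and W = (-36)·(-9) = 324
covariance of U and Q = -39 + 1242 + 324 = 1527.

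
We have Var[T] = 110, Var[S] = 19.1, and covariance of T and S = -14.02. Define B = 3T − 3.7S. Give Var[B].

Var[B] = a²·Var[T] + b²·Var[S] + 2ab·covariance of T and S with a = 3, b = -3.7.
= 3²·110 + (-3.7)²·19.1 + 2·3·(-3.7)·(-14.02)
= 990 + 261.479 + 311.244 = 1562.723.

Var[B] = 1562.723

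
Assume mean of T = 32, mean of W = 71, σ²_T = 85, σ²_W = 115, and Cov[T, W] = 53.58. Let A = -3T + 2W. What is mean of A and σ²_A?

mean of A = 46, σ²_A = 582.04

mean of A = (-3)·mean of T + 2·mean of W = (-3)·32 + 2·71 = 46.
σ²_A = a²·σ²_T + b²·σ²_W + 2ab·Cov[T, W] with a = -3, b = 2.
= (-3)²·85 + 2²·115 + 2·(-3)·2·53.58
= 765 + 460 + (-642.96) = 582.04.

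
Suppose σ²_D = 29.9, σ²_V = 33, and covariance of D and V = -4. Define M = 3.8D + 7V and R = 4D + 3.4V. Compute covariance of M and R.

covariance of M and R = 1076.2

By bilinearity, covariance of M and R = ac·σ²_D + bd·σ²_V + (ad+bc)·covariance of D and V, with a=3.8, b=7, c=4, d=3.4.
ac·σ²_D = 3.8·4·29.9 = 454.48
bd·σ²_V = 7·3.4·33 = 785.4
(ad+bc)·covariance of D and V = (40.92)·(-4) = -163.68
covariance of M and R = 454.48 + 785.4 + (-163.68) = 1076.2.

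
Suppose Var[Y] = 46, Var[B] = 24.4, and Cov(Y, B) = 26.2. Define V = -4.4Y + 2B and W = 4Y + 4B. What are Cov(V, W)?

Cov(V, W) = -865.92

By bilinearity, Cov(V, W) = ac·Var[Y] + bd·Var[B] + (ad+bc)·Cov(Y, B), with a=-4.4, b=2, c=4, d=4.
ac·Var[Y] = (-4.4)·4·46 = -809.6
bd·Var[B] = 2·4·24.4 = 195.2
(ad+bc)·Cov(Y, B) = (-9.6)·26.2 = -251.52
Cov(V, W) = -809.6 + 195.2 + (-251.52) = -865.92.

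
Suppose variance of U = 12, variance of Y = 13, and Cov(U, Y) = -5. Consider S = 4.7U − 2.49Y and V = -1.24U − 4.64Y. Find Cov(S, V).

By bilinearity, Cov(S, V) = ac·variance of U + bd·variance of Y + (ad+bc)·Cov(U, Y), with a=4.7, b=-2.49, c=-1.24, d=-4.64.
ac·variance of U = 4.7·(-1.24)·12 = -69.936
bd·variance of Y = (-2.49)·(-4.64)·13 = 150.1968
(ad+bc)·Cov(U, Y) = (-18.7204)·(-5) = 93.602
Cov(S, V) = -69.936 + 150.1968 + 93.602 = 173.8628.

Cov(S, V) = 173.8628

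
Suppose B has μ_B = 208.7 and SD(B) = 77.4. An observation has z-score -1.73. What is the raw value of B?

B = 74.798

B = μ_B + z·SD(B) = 208.7 + (-1.73)·77.4 = 74.798.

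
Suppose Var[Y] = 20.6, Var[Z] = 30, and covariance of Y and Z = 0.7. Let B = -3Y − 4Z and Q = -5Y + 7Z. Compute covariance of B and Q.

covariance of B and Q = -531.7

By bilinearity, covariance of B and Q = ac·Var[Y] + bd·Var[Z] + (ad+bc)·covariance of Y and Z, with a=-3, b=-4, c=-5, d=7.
ac·Var[Y] = (-3)·(-5)·20.6 = 309
bd·Var[Z] = (-4)·7·30 = -840
(ad+bc)·covariance of Y and Z = (-1)·0.7 = -0.7
covariance of B and Q = 309 + (-840) + (-0.7) = -531.7.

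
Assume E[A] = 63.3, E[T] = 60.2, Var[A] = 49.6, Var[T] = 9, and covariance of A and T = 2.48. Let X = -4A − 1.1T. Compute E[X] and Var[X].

E[X] = -319.42, Var[X] = 826.314

E[X] = (-4)·E[A] + (-1.1)·E[T] = (-4)·63.3 + (-1.1)·60.2 = -319.42.
Var[X] = a²·Var[A] + b²·Var[T] + 2ab·covariance of A and T with a = -4, b = -1.1.
= (-4)²·49.6 + (-1.1)²·9 + 2·(-4)·(-1.1)·2.48
= 793.6 + 10.89 + 21.824 = 826.314.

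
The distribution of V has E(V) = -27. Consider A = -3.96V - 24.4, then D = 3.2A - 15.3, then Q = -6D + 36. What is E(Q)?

E(A) = (-3.96)·(-27) + (-24.4) = 82.52.
E(D) = 3.2·82.52 + (-15.3) = 248.764.
E(Q) = (-6)·248.764 + 36 = -1456.584.

E(Q) = -1456.584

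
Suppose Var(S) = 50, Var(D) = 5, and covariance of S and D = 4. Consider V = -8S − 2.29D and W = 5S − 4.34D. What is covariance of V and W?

covariance of V and W = -1857.227

By bilinearity, covariance of V and W = ac·Var(S) + bd·Var(D) + (ad+bc)·covariance of S and D, with a=-8, b=-2.29, c=5, d=-4.34.
ac·Var(S) = (-8)·5·50 = -2000
bd·Var(D) = (-2.29)·(-4.34)·5 = 49.693
(ad+bc)·covariance of S and D = (23.27)·4 = 93.08
covariance of V and W = -2000 + 49.693 + 93.08 = -1857.227.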